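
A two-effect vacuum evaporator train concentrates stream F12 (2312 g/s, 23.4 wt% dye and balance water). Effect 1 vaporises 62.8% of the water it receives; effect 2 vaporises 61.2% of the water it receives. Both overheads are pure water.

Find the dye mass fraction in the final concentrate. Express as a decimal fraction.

water in feed = 2312×0.766 = 1771 g/s.
After stage 1: water left = (1−0.628)×1771 = 658.81; stream total = 1199.8 g/s.
After stage 2: water left = (1−0.612)×658.81 = 255.62; final concentrate = 796.63 g/s.
dye fraction = 541.01/796.63 = 0.679.

0.679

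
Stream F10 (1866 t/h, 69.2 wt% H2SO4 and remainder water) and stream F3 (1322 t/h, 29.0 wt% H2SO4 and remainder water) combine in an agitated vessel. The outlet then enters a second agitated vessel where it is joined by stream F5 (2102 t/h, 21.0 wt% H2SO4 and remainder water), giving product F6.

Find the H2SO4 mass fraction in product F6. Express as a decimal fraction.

Overall, product flow = 5290 t/h.
H2SO4 in = 1866×0.692 + 1322×0.290 + 2102×0.210 = 2116.1 t/h.
H2SO4 fraction in F6 = 0.400.

0.400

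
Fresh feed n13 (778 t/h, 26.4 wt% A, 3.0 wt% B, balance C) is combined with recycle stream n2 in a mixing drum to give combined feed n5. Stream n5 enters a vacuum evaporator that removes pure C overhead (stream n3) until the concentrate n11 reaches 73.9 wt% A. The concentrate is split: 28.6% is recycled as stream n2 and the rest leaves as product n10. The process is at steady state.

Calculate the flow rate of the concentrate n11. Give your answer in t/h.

389.3 t/h

Overall A balance (none leaves overhead): A in fresh feed = A in product, i.e. 778×0.264 = (1−0.286)·n11·0.739.
n11 = 205.39/(0.739×0.714) = 389.26 t/h.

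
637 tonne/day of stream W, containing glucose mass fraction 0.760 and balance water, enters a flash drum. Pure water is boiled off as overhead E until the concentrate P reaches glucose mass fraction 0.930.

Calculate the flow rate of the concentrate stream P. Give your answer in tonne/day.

glucose is conserved: 637×0.760 = 484.12 tonne/day all reports to the concentrate.
Concentrate = 484.12/(target fraction) = 520.56 tonne/day.

520.6 tonne/day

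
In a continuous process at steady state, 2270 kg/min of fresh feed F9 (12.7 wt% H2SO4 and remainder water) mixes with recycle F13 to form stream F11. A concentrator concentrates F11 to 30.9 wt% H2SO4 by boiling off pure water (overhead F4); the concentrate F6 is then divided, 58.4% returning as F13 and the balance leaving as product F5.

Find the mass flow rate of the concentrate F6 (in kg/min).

Overall H2SO4 balance (none leaves overhead): H2SO4 in fresh feed = H2SO4 in product, i.e. 2270×0.127 = (1−0.584)·F6·0.309.
F6 = 288.29/(0.309×0.416) = 2242.7 kg/min.

2243 kg/min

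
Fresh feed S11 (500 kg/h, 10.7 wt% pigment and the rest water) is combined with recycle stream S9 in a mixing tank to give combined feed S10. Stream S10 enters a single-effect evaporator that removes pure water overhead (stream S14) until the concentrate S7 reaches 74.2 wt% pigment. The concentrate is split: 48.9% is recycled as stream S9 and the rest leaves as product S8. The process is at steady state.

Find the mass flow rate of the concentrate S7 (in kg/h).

141.1 kg/h

Overall pigment balance (none leaves overhead): pigment in fresh feed = pigment in product, i.e. 500×0.107 = (1−0.489)·S7·0.742.
S7 = 53.5/(0.742×0.511) = 141.1 kg/h.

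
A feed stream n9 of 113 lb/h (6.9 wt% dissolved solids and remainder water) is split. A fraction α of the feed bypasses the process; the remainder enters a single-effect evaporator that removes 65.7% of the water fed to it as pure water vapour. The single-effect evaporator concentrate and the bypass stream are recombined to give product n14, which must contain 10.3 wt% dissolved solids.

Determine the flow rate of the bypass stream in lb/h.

52.02 lb/h

All 113×0.069 = 7.797 lb/h of dissolved solids reaches n14, so n14 = 7.797/0.103 = 75.699 lb/h and vapour = 37.301 lb/h.
The evaporator receives (1−α)·113 of feed at 0.931 water and removes 0.657 of that water:
0.657×0.931×(1−α)×113 = 37.301
(1−α) = 37.301/69.118 = 0.5397;  α = 0.4603.
Bypass flow = 0.4603×113 = 52.018 lb/h.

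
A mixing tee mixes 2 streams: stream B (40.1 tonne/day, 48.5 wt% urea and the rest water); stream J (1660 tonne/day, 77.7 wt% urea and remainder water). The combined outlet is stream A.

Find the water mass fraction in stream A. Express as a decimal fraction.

0.2299

Total flow out = 40.1 + 1660 = 1700.1 tonne/day.
water in = 40.1×0.515 + 1660×0.223 = 390.83 tonne/day.
water mass fraction in A = 390.83/1700.1 = 0.2299.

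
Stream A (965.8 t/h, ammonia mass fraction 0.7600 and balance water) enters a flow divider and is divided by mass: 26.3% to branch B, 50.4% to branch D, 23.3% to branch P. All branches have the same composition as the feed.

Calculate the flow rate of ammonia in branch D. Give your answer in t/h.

Branch D total = 0.504×965.8 = 486.76 t/h.
ammonia in D = 0.760×486.76 = 369.94 t/h.

369.9 t/h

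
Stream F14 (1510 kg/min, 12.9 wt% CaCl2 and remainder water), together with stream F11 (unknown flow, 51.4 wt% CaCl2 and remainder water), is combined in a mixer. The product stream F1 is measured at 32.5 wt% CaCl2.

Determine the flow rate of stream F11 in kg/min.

1566 kg/min

Let F11 be the unknown flow. Total out = 1510 + F11.
CaCl2 balance: 194.79 + 0.514·F11 = 0.325·(1510 + F11)
(0.514 − 0.325)·F11 = 0.325×1510 − 194.79 = 295.96
F11 = 295.96 / 0.189 = 1565.9 kg/min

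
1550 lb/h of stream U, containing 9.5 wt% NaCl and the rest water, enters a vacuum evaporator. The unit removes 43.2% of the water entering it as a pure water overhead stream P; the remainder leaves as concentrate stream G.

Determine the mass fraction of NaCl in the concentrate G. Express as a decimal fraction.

0.1560

NaCl is not removed: 1550×0.095 = 147.25 lb/h of NaCl enters G.
water entering = 1550×0.905 = 1402.8 lb/h; overhead removed = 0.432×1402.8 = 605.99 lb/h.
Concentrate = 1550 − 605.99 = 944.01 lb/h.
Mass fraction = 147.25/944.01 = 0.1560.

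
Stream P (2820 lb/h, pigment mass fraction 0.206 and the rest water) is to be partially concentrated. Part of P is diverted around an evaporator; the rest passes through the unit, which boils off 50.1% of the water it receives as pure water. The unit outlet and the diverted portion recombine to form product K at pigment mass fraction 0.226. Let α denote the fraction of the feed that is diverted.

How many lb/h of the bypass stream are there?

All 2820×0.206 = 580.92 lb/h of pigment reaches K, so K = 580.92/0.226 = 2570.4 lb/h and vapour = 249.56 lb/h.
The evaporator receives (1−α)·2820 of feed at 0.794 water and removes 0.501 of that water:
0.501×0.794×(1−α)×2820 = 249.56
(1−α) = 249.56/1121.8 = 0.2225;  α = 0.7775.
Bypass flow = 0.7775×2820 = 2192.6 lb/h.

2193 lb/h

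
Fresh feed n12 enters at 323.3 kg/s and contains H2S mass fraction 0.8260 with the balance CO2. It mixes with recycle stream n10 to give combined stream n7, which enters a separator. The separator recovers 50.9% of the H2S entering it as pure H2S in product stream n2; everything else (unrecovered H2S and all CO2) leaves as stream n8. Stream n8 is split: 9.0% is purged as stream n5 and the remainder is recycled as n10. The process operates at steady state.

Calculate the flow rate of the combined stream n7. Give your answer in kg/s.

CO2 enters only via n12 and leaves only via the purge: 323.3×0.174 = 0.090×(CO2 in n8), and the separator passes all CO2, so CO2 in n7 = CO2 in n8 = 625.05 kg/s.
H2S in n7: m_A = 323.3×0.826 + (1−0.090)·(1−0.509)·m_A, so m_A = 267.05/0.5532 = 482.74 kg/s.
n7 = 482.74 + 625.05 = 1107.8 kg/s.

1108 kg/s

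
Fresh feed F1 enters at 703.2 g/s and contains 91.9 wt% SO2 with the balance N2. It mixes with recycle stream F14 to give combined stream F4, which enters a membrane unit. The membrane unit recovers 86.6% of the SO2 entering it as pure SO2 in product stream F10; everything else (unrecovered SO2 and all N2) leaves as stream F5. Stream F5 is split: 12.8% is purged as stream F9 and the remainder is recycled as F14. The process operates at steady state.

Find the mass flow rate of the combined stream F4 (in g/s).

1177 g/s

N2 enters only via F1 and leaves only via the purge: 703.2×0.081 = 0.128×(N2 in F5), and the membrane unit passes all N2, so N2 in F4 = N2 in F5 = 444.99 g/s.
SO2 in F4: m_A = 703.2×0.919 + (1−0.128)·(1−0.866)·m_A, so m_A = 646.24/0.8832 = 731.74 g/s.
F4 = 731.74 + 444.99 = 1176.7 g/s.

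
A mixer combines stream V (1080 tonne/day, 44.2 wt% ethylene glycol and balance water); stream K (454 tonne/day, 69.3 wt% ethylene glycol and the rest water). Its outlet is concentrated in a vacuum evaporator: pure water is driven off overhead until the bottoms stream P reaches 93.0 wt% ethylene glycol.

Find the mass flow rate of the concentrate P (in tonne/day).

851.6 tonne/day

ethylene glycol entering = 1080×0.442 + 454×0.693 = 791.98 tonne/day.
All ethylene glycol reports to P, so P = 791.98/0.930 = 851.59 tonne/day.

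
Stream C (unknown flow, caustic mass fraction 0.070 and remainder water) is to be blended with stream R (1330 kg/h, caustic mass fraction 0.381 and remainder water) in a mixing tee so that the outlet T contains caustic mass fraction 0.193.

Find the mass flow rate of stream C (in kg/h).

Let C be the unknown flow. Total out = 1330 + C.
caustic balance: 506.73 + 0.070·C = 0.193·(1330 + C)
(0.070 − 0.193)·C = 0.193×1330 − 506.73 = -250.04
C = -250.04 / -0.123 = 2032.8 kg/h

2033 kg/h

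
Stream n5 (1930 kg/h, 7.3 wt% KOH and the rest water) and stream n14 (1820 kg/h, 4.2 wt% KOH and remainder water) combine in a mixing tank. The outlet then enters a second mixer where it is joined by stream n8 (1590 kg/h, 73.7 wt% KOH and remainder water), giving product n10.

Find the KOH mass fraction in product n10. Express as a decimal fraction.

Overall, product flow = 5340 kg/h.
KOH in = 1930×0.073 + 1820×0.042 + 1590×0.737 = 1389.2 kg/h.
KOH fraction in n10 = 0.2601.

0.2601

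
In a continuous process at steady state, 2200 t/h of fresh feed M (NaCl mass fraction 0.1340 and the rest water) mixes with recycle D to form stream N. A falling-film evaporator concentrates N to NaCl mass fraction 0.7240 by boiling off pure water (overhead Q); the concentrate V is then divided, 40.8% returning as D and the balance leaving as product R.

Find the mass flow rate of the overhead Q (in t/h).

Overall NaCl balance (none leaves overhead): NaCl in fresh feed = NaCl in product, i.e. 2200×0.134 = (1−0.408)·V·0.724.
V = 294.8/(0.724×0.592) = 687.81 t/h.
Recycle D = 0.408×687.81 = 280.63 t/h.
Combined feed N = 2200 + 280.63 = 2480.6 t/h.
Overhead Q = N − V = 2480.6 − 687.81 = 1792.8 t/h.

1793 t/h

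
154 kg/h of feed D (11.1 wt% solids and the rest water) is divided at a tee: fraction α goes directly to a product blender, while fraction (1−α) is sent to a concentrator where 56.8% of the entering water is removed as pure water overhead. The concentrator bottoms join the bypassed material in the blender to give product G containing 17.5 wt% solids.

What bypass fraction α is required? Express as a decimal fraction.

All 154×0.111 = 17.094 kg/h of solids reaches G, so G = 17.094/0.175 = 97.68 kg/h and vapour = 56.32 kg/h.
The evaporator receives (1−α)·154 of feed at 0.889 water and removes 0.568 of that water:
0.568×0.889×(1−α)×154 = 56.32
(1−α) = 56.32/77.763 = 0.7243;  α = 0.2757.

0.276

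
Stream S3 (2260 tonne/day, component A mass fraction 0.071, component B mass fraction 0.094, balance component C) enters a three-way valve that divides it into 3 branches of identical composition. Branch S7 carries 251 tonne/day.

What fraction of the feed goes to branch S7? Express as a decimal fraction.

0.111

Fraction to S7 = 251/2260 = 0.1111.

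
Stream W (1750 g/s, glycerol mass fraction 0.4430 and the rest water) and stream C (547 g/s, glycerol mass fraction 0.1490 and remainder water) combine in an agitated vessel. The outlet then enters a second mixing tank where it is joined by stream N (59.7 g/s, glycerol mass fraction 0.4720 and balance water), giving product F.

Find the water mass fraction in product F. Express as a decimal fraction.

Overall, product flow = 2356.7 g/s.
water in = 1750×0.557 + 547×0.851 + 59.7×0.528 = 1471.8 g/s.
water fraction in F = 0.6245.

0.6245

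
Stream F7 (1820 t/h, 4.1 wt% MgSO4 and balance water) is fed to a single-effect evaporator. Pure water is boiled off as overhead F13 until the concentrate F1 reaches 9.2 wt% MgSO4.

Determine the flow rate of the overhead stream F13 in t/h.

1009 t/h

MgSO4 is conserved: 1820×0.041 = 74.62 t/h all reports to the concentrate.
Concentrate = 74.62/(target fraction) = 811.09 t/h.
Overhead = 1820 − 811.09 = 1008.9 t/h.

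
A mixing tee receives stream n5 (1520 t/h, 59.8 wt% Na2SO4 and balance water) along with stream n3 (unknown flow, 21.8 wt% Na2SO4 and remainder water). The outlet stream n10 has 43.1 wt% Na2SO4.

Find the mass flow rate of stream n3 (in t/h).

Let n3 be the unknown flow. Total out = 1520 + n3.
Na2SO4 balance: 908.96 + 0.218·n3 = 0.431·(1520 + n3)
(0.218 − 0.431)·n3 = 0.431×1520 − 908.96 = -253.84
n3 = -253.84 / -0.213 = 1191.7 t/h

1192 t/h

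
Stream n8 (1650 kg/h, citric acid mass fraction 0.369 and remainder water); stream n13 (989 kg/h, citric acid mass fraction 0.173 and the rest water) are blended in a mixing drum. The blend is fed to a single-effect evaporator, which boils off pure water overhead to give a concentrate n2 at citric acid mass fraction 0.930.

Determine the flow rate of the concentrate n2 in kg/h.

citric acid entering = 1650×0.369 + 989×0.173 = 779.95 kg/h.
All citric acid reports to n2, so n2 = 779.95/0.930 = 838.65 kg/h.

838.7 kg/h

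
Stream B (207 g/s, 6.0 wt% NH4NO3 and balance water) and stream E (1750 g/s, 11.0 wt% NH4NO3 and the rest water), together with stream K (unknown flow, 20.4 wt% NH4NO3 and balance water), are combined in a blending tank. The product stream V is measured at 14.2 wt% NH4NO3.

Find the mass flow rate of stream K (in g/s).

1177 g/s

Let K be the unknown flow. Total out = 1957 + K.
NH4NO3 balance: 204.92 + 0.204·K = 0.142·(1957 + K)
(0.204 − 0.142)·K = 0.142×1957 − 204.92 = 72.974
K = 72.974 / 0.062 = 1177 g/s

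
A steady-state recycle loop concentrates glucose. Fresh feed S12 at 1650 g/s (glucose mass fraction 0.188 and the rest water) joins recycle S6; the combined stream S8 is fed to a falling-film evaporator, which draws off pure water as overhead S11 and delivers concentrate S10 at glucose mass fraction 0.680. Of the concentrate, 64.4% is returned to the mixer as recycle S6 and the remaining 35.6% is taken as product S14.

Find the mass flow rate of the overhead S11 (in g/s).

Overall glucose balance (none leaves overhead): glucose in fresh feed = glucose in product, i.e. 1650×0.188 = (1−0.644)·S10·0.680.
S10 = 310.2/(0.680×0.356) = 1281.4 g/s.
Recycle S6 = 0.644×1281.4 = 825.22 g/s.
Combined feed S8 = 1650 + 825.22 = 2475.2 g/s.
Overhead S11 = S8 − S10 = 2475.2 − 1281.4 = 1193.8 g/s.

1194 g/s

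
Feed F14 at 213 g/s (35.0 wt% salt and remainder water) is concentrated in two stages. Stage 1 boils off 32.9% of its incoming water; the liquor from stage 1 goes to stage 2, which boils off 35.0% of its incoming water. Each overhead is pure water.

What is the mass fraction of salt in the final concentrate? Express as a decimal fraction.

water in feed = 213×0.650 = 138.45 g/s.
After stage 1: water left = (1−0.329)×138.45 = 92.9; stream total = 167.45 g/s.
After stage 2: water left = (1−0.350)×92.9 = 60.385; final concentrate = 134.93 g/s.
salt fraction = 74.55/134.93 = 0.552.

0.552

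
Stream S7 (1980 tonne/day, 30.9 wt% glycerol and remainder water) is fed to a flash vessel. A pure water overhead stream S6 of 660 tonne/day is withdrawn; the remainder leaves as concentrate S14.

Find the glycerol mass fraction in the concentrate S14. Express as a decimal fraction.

glycerol is not removed: 1980×0.309 = 611.82 tonne/day of glycerol enters S14.
Concentrate = 1980 − 660 = 1320 tonne/day.
Mass fraction = 611.82/1320 = 0.4635.

0.4635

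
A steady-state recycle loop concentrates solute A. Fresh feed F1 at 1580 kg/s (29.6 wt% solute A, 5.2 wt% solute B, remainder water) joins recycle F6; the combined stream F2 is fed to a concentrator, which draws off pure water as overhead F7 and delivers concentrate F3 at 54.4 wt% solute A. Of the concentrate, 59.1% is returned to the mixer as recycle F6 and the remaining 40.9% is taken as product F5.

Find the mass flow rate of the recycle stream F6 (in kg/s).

Overall solute A balance (none leaves overhead): solute A in fresh feed = solute A in product, i.e. 1580×0.296 = (1−0.591)·F3·0.544.
F3 = 467.68/(0.544×0.409) = 2102 kg/s.
Recycle F6 = 0.591×2102 = 1242.3 kg/s.

1242 kg/s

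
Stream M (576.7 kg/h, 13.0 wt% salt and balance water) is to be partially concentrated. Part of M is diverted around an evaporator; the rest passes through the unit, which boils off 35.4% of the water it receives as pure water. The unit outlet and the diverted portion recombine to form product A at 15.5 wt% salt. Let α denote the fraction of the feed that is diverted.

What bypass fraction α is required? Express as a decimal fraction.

0.476

All 576.7×0.130 = 74.971 kg/h of salt reaches A, so A = 74.971/0.155 = 483.68 kg/h and vapour = 93.016 kg/h.
The evaporator receives (1−α)·576.7 of feed at 0.870 water and removes 0.354 of that water:
0.354×0.870×(1−α)×576.7 = 93.016
(1−α) = 93.016/177.61 = 0.5237;  α = 0.4763.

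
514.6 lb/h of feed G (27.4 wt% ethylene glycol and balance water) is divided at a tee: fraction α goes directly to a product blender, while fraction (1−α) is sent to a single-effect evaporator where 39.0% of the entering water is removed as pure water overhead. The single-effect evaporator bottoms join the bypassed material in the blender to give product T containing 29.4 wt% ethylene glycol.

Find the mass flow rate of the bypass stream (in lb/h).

All 514.6×0.274 = 141 lb/h of ethylene glycol reaches T, so T = 141/0.294 = 479.59 lb/h and vapour = 35.007 lb/h.
The evaporator receives (1−α)·514.6 of feed at 0.726 water and removes 0.390 of that water:
0.390×0.726×(1−α)×514.6 = 35.007
(1−α) = 35.007/145.7 = 0.2403;  α = 0.7597.
Bypass flow = 0.7597×514.6 = 390.96 lb/h.

391 lb/h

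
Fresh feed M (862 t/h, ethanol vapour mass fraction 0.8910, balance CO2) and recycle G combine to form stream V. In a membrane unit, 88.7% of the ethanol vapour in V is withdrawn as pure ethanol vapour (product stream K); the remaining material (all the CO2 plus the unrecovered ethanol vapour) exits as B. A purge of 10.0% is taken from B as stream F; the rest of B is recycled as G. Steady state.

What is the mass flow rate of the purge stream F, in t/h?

CO2 enters only via M and leaves only via the purge: 862×0.109 = 0.100×(CO2 in B), and the membrane unit passes all CO2, so CO2 in V = CO2 in B = 939.58 t/h.
ethanol vapour in V: m_A = 862×0.891 + (1−0.100)·(1−0.887)·m_A, so m_A = 768.04/0.8983 = 854.99 t/h.
B = (1−0.887)×854.99 + 939.58 = 1036.2 t/h.
Purge F = 0.100×1036.2 = 103.62 t/h.

103.6 t/h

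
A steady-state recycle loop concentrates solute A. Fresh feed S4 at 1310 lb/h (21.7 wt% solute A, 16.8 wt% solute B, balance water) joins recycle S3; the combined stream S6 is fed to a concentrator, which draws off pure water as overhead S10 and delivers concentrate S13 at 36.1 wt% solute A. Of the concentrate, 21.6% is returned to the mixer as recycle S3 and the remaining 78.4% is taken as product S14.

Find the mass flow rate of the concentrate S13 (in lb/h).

1004 lb/h

Overall solute A balance (none leaves overhead): solute A in fresh feed = solute A in product, i.e. 1310×0.217 = (1−0.216)·S13·0.361.
S13 = 284.27/(0.361×0.784) = 1004.4 lb/h.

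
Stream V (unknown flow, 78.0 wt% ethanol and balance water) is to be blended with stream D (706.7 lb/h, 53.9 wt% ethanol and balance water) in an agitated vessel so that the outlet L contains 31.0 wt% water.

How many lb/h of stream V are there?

1186 lb/h

Let V be the unknown flow. Total out = 706.7 + V.
water balance: 325.79 + 0.220·V = 0.310·(706.7 + V)
(0.220 − 0.310)·V = 0.310×706.7 − 325.79 = -106.71
V = -106.71 / -0.090 = 1185.7 lb/h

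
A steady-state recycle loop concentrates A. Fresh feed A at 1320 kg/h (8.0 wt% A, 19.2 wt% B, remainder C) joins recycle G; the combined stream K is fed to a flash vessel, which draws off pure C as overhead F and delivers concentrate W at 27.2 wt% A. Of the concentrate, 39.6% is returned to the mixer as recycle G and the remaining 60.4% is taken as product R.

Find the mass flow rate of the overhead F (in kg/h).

Overall A balance (none leaves overhead): A in fresh feed = A in product, i.e. 1320×0.080 = (1−0.396)·W·0.272.
W = 105.6/(0.272×0.604) = 642.77 kg/h.
Recycle G = 0.396×642.77 = 254.54 kg/h.
Combined feed K = 1320 + 254.54 = 1574.5 kg/h.
Overhead F = K − W = 1574.5 − 642.77 = 931.76 kg/h.

931.8 kg/h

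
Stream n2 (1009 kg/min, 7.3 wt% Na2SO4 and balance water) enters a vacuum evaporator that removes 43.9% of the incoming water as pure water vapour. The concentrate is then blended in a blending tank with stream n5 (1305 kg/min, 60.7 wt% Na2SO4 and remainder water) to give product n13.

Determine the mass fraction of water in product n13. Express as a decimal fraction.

0.545

Vapour removed = 0.439×0.927×1009 = 410.62 kg/min; concentrate = 598.38 kg/min.
water reaching the mixer = 524.73 (from concentrate) + 1305×0.393 = 1037.6 kg/min.
Product flow = 598.38 + 1305 = 1903.4 kg/min; water fraction = 0.545.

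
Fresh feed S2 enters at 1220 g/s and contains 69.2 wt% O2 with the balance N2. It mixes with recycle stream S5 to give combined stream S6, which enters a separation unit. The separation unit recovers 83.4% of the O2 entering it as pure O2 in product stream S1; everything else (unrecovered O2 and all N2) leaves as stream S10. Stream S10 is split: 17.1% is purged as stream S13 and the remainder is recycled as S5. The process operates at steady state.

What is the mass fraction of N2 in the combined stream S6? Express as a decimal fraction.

N2 enters only via S2 and leaves only via the purge: 1220×0.308 = 0.171×(N2 in S10), and the separation unit passes all N2, so N2 in S6 = N2 in S10 = 2197.4 g/s.
O2 in S6: m_A = 1220×0.692 + (1−0.171)·(1−0.834)·m_A, so m_A = 844.24/0.8624 = 978.96 g/s.
S6 = 978.96 + 2197.4 = 3176.4 g/s.
N2 fraction in S6 = 2197.4/3176.4 = 0.692.

0.692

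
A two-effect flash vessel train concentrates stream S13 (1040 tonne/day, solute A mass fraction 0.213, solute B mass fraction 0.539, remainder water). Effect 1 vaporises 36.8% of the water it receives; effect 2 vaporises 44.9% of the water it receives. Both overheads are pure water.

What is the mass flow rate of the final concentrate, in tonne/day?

871.9 tonne/day

water in feed = 1040×0.248 = 257.92 tonne/day.
After stage 1: water left = (1−0.368)×257.92 = 163.01; stream total = 945.09 tonne/day.
After stage 2: water left = (1−0.449)×163.01 = 89.816; final concentrate = 871.9 tonne/day.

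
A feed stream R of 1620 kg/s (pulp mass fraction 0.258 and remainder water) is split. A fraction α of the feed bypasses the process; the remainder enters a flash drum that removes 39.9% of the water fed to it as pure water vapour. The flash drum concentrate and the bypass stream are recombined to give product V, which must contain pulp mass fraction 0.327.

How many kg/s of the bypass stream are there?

465.4 kg/s

All 1620×0.258 = 417.96 kg/s of pulp reaches V, so V = 417.96/0.327 = 1278.2 kg/s and vapour = 341.83 kg/s.
The evaporator receives (1−α)·1620 of feed at 0.742 water and removes 0.399 of that water:
0.399×0.742×(1−α)×1620 = 341.83
(1−α) = 341.83/479.61 = 0.7127;  α = 0.2873.
Bypass flow = 0.2873×1620 = 465.38 kg/s.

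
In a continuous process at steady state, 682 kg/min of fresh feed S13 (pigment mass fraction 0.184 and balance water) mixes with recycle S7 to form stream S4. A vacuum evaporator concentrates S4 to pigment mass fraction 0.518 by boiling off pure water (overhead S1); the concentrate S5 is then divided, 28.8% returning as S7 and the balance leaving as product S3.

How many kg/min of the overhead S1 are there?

Overall pigment balance (none leaves overhead): pigment in fresh feed = pigment in product, i.e. 682×0.184 = (1−0.288)·S5·0.518.
S5 = 125.49/(0.518×0.712) = 340.25 kg/min.
Recycle S7 = 0.288×340.25 = 97.991 kg/min.
Combined feed S4 = 682 + 97.991 = 779.99 kg/min.
Overhead S1 = S4 − S5 = 779.99 − 340.25 = 439.75 kg/min.

439.7 kg/min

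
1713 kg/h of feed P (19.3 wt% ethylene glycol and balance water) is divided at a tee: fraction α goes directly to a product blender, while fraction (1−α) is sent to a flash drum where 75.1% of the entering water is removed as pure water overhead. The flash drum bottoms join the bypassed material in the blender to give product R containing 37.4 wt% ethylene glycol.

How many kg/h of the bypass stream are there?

All 1713×0.193 = 330.61 kg/h of ethylene glycol reaches R, so R = 330.61/0.374 = 883.98 kg/h and vapour = 829.02 kg/h.
The evaporator receives (1−α)·1713 of feed at 0.807 water and removes 0.751 of that water:
0.751×0.807×(1−α)×1713 = 829.02
(1−α) = 829.02/1038.2 = 0.7985;  α = 0.2015.
Bypass flow = 0.2015×1713 = 345.11 kg/h.

345.1 kg/h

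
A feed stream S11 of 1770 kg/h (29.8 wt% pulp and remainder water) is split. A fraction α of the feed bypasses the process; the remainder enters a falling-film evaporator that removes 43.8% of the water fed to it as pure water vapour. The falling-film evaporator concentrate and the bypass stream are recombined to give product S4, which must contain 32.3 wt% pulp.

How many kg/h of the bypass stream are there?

All 1770×0.298 = 527.46 kg/h of pulp reaches S4, so S4 = 527.46/0.323 = 1633 kg/h and vapour = 137 kg/h.
The evaporator receives (1−α)·1770 of feed at 0.702 water and removes 0.438 of that water:
0.438×0.702×(1−α)×1770 = 137
(1−α) = 137/544.23 = 0.2517;  α = 0.7483.
Bypass flow = 0.7483×1770 = 1324.4 kg/h.

1324 kg/h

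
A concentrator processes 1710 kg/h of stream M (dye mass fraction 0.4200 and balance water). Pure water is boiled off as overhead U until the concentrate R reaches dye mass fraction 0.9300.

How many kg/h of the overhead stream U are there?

937.7 kg/h

dye is conserved: 1710×0.420 = 718.2 kg/h all reports to the concentrate.
Concentrate = 718.2/(target fraction) = 772.26 kg/h.
Overhead = 1710 − 772.26 = 937.74 kg/h.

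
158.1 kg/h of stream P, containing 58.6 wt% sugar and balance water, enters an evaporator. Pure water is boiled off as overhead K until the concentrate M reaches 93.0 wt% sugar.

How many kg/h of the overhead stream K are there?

58.48 kg/h

sugar is conserved: 158.1×0.586 = 92.647 kg/h all reports to the concentrate.
Concentrate = 92.647/(target fraction) = 99.62 kg/h.
Overhead = 158.1 − 99.62 = 58.48 kg/h.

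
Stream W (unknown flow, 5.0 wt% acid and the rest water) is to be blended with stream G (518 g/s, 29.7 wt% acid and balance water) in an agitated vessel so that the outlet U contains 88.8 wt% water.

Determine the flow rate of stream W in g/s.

Let W be the unknown flow. Total out = 518 + W.
water balance: 364.15 + 0.950·W = 0.888·(518 + W)
(0.950 − 0.888)·W = 0.888×518 − 364.15 = 95.83
W = 95.83 / 0.062 = 1545.6 g/s

1546 g/s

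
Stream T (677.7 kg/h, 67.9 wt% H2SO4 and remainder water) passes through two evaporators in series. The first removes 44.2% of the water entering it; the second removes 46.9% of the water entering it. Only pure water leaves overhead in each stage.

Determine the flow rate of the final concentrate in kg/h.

524.6 kg/h

water in feed = 677.7×0.321 = 217.54 kg/h.
After stage 1: water left = (1−0.442)×217.54 = 121.39; stream total = 581.55 kg/h.
After stage 2: water left = (1−0.469)×121.39 = 64.457; final concentrate = 524.62 kg/h.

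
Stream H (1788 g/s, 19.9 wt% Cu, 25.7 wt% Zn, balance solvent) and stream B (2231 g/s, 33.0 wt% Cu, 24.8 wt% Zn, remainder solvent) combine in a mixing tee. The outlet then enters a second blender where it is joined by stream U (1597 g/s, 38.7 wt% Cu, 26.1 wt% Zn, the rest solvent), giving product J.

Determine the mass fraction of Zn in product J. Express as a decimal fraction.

Overall, product flow = 5616 g/s.
Zn in = 1788×0.257 + 2231×0.248 + 1597×0.261 = 1429.6 g/s.
Zn fraction in J = 0.2546.

0.2546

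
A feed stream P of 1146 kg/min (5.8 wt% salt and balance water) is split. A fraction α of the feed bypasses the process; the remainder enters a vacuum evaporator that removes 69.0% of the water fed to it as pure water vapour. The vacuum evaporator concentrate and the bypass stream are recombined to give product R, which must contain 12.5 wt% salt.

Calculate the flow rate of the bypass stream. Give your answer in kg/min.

201 kg/min

All 1146×0.058 = 66.468 kg/min of salt reaches R, so R = 66.468/0.125 = 531.74 kg/min and vapour = 614.26 kg/min.
The evaporator receives (1−α)·1146 of feed at 0.942 water and removes 0.690 of that water:
0.690×0.942×(1−α)×1146 = 614.26
(1−α) = 614.26/744.88 = 0.8246;  α = 0.1754.
Bypass flow = 0.1754×1146 = 200.96 kg/min.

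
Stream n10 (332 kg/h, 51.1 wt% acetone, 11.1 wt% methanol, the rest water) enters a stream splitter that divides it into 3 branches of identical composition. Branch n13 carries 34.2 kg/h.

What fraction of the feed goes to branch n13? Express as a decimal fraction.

Fraction to n13 = 34.2/332 = 0.1030.

0.103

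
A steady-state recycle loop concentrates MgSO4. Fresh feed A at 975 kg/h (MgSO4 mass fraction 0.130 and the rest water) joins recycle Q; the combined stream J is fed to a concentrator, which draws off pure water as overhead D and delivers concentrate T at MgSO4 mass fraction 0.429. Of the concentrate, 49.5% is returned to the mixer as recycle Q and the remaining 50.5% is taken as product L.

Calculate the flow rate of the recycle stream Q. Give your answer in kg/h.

Overall MgSO4 balance (none leaves overhead): MgSO4 in fresh feed = MgSO4 in product, i.e. 975×0.130 = (1−0.495)·T·0.429.
T = 126.75/(0.429×0.505) = 585.06 kg/h.
Recycle Q = 0.495×585.06 = 289.6 kg/h.

289.6 kg/h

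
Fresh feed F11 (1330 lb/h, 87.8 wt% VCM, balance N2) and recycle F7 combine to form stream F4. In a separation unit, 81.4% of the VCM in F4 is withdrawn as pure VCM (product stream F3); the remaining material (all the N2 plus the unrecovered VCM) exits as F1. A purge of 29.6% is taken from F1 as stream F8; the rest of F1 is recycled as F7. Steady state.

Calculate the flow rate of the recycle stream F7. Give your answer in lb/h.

561.9 lb/h

N2 enters only via F11 and leaves only via the purge: 1330×0.122 = 0.296×(N2 in F1), and the separation unit passes all N2, so N2 in F4 = N2 in F1 = 548.18 lb/h.
VCM in F4: m_A = 1330×0.878 + (1−0.296)·(1−0.814)·m_A, so m_A = 1167.7/0.8691 = 1343.7 lb/h.
F1 = (1−0.814)×1343.7 + 548.18 = 798.1 lb/h.
Recycle F7 = (1−0.296)×798.1 = 561.86 lb/h.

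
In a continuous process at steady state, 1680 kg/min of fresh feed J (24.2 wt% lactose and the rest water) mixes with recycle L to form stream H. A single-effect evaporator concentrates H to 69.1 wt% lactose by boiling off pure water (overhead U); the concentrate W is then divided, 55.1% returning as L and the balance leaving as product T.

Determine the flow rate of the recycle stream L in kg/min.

Overall lactose balance (none leaves overhead): lactose in fresh feed = lactose in product, i.e. 1680×0.242 = (1−0.551)·W·0.691.
W = 406.56/(0.691×0.449) = 1310.4 kg/min.
Recycle L = 0.551×1310.4 = 722.02 kg/min.

722 kg/min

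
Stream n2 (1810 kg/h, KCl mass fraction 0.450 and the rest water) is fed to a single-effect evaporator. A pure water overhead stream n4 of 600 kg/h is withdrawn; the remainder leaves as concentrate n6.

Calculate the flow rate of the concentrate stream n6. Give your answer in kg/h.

Concentrate = 1810 − 600 = 1210 kg/h.

1210 kg/h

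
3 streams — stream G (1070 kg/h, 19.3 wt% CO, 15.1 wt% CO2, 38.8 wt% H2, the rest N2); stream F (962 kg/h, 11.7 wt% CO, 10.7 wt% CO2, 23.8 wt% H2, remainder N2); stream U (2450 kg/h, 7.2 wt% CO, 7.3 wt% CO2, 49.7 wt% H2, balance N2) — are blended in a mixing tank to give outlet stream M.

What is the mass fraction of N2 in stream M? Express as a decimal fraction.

0.3751

Total flow out = 1070 + 962 + 2450 = 4482 kg/h.
N2 in = 1070×0.268 + 962×0.538 + 2450×0.358 = 1681.4 kg/h.
N2 mass fraction in M = 1681.4/4482 = 0.3751.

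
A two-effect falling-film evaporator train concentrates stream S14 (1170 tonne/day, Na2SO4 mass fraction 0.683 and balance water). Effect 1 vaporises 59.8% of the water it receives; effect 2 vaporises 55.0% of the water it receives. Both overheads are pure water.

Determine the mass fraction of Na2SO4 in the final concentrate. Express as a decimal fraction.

0.923

water in feed = 1170×0.317 = 370.89 tonne/day.
After stage 1: water left = (1−0.598)×370.89 = 149.1; stream total = 948.21 tonne/day.
After stage 2: water left = (1−0.550)×149.1 = 67.094; final concentrate = 866.2 tonne/day.
Na2SO4 fraction = 799.11/866.2 = 0.923.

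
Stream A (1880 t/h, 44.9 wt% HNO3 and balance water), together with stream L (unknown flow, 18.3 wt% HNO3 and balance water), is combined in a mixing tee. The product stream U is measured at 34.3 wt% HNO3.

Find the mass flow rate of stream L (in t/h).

1245 t/h

Let L be the unknown flow. Total out = 1880 + L.
HNO3 balance: 844.12 + 0.183·L = 0.343·(1880 + L)
(0.183 − 0.343)·L = 0.343×1880 − 844.12 = -199.28
L = -199.28 / -0.160 = 1245.5 t/h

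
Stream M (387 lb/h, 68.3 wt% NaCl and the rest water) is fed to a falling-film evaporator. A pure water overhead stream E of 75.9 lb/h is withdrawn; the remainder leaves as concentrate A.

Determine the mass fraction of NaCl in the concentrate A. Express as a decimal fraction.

NaCl is not removed: 387×0.683 = 264.32 lb/h of NaCl enters A.
Concentrate = 387 − 75.9 = 311.1 lb/h.
Mass fraction = 264.32/311.1 = 0.850.

0.850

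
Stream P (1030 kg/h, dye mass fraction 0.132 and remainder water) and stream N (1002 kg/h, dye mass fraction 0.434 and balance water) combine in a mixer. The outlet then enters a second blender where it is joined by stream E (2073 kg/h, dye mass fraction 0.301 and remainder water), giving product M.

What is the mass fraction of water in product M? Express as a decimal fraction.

Overall, product flow = 4105 kg/h.
water in = 1030×0.868 + 1002×0.566 + 2073×0.699 = 2910.2 kg/h.
water fraction in M = 0.709.

0.709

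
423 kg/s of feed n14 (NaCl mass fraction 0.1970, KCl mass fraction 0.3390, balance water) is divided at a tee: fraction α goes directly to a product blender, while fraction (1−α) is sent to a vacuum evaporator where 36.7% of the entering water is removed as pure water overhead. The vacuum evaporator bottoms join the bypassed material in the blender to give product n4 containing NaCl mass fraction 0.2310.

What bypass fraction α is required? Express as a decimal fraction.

0.136

All 423×0.197 = 83.331 kg/s of NaCl reaches n4, so n4 = 83.331/0.231 = 360.74 kg/s and vapour = 62.26 kg/s.
The evaporator receives (1−α)·423 of feed at 0.464 water and removes 0.367 of that water:
0.367×0.464×(1−α)×423 = 62.26
(1−α) = 62.26/72.032 = 0.8643;  α = 0.1357.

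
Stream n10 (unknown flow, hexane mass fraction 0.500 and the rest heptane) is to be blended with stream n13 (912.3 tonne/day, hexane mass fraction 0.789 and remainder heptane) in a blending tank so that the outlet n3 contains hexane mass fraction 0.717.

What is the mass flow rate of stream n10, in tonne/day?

Let n10 be the unknown flow. Total out = 912.3 + n10.
hexane balance: 719.8 + 0.500·n10 = 0.717·(912.3 + n10)
(0.500 − 0.717)·n10 = 0.717×912.3 − 719.8 = -65.686
n10 = -65.686 / -0.217 = 302.7 tonne/day

302.7 tonne/day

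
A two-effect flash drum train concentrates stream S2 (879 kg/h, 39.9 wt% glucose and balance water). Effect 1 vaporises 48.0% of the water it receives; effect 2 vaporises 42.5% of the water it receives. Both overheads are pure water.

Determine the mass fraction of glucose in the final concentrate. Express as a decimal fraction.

water in feed = 879×0.601 = 528.28 kg/h.
After stage 1: water left = (1−0.480)×528.28 = 274.71; stream total = 625.43 kg/h.
After stage 2: water left = (1−0.425)×274.71 = 157.96; final concentrate = 508.68 kg/h.
glucose fraction = 350.72/508.68 = 0.689.

0.689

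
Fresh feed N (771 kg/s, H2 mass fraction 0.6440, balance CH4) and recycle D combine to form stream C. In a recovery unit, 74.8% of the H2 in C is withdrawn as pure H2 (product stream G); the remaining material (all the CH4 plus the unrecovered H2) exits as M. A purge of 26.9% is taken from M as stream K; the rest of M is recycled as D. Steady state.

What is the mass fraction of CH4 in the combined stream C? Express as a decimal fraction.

0.6264

CH4 enters only via N and leaves only via the purge: 771×0.356 = 0.269×(CH4 in M), and the recovery unit passes all CH4, so CH4 in C = CH4 in M = 1020.4 kg/s.
H2 in C: m_A = 771×0.644 + (1−0.269)·(1−0.748)·m_A, so m_A = 496.52/0.8158 = 608.64 kg/s.
C = 608.64 + 1020.4 = 1629 kg/s.
CH4 fraction in C = 1020.4/1629 = 0.6264.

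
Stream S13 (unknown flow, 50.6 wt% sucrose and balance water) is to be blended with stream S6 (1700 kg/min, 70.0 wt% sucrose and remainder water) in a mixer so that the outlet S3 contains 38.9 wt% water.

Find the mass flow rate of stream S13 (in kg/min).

1441 kg/min

Let S13 be the unknown flow. Total out = 1700 + S13.
water balance: 510 + 0.494·S13 = 0.389·(1700 + S13)
(0.494 − 0.389)·S13 = 0.389×1700 − 510 = 151.3
S13 = 151.3 / 0.105 = 1441 kg/min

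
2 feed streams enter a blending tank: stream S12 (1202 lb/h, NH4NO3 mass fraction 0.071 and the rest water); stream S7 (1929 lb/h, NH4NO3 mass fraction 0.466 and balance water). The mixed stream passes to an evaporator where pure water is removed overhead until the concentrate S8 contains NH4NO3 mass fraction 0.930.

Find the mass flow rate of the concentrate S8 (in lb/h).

1058 lb/h

NH4NO3 entering = 1202×0.071 + 1929×0.466 = 984.26 lb/h.
All NH4NO3 reports to S8, so S8 = 984.26/0.930 = 1058.3 lb/h.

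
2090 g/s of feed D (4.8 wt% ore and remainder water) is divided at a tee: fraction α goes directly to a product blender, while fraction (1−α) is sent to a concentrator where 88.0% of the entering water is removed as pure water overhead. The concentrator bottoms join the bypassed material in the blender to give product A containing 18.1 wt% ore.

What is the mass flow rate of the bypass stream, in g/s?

All 2090×0.048 = 100.32 g/s of ore reaches A, so A = 100.32/0.181 = 554.25 g/s and vapour = 1535.7 g/s.
The evaporator receives (1−α)·2090 of feed at 0.952 water and removes 0.880 of that water:
0.880×0.952×(1−α)×2090 = 1535.7
(1−α) = 1535.7/1750.9 = 0.8771;  α = 0.1229.
Bypass flow = 0.1229×2090 = 256.84 g/s.

256.8 g/s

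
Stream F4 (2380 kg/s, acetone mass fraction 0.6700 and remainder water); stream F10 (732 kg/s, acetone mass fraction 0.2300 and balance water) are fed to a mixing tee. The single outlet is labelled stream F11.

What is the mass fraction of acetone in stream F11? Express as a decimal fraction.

Total flow out = 2380 + 732 = 3112 kg/s.
acetone in = 2380×0.670 + 732×0.230 = 1763 kg/s.
acetone mass fraction in F11 = 1763/3112 = 0.5665.

0.5665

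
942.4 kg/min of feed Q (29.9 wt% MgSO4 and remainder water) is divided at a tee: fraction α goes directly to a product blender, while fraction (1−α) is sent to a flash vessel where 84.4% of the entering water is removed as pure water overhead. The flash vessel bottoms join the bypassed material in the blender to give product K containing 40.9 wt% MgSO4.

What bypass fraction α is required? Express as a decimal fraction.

All 942.4×0.299 = 281.78 kg/min of MgSO4 reaches K, so K = 281.78/0.409 = 688.94 kg/min and vapour = 253.46 kg/min.
The evaporator receives (1−α)·942.4 of feed at 0.701 water and removes 0.844 of that water:
0.844×0.701×(1−α)×942.4 = 253.46
(1−α) = 253.46/557.57 = 0.4546;  α = 0.5454.

0.545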